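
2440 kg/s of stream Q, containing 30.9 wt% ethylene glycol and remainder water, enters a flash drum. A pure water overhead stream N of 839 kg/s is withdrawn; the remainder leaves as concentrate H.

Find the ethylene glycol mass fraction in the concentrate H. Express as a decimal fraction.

ethylene glycol is not removed: 2440×0.309 = 753.96 kg/s of ethylene glycol enters H.
Concentrate = 2440 − 839 = 1601 kg/s.
Mass fraction = 753.96/1601 = 0.471.

0.471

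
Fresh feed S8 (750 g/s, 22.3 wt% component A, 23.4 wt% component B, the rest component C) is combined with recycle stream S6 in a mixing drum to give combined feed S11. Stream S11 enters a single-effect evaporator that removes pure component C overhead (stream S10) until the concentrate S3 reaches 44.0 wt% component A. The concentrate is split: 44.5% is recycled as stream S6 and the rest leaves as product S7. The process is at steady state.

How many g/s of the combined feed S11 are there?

Overall component A balance (none leaves overhead): component A in fresh feed = component A in product, i.e. 750×0.223 = (1−0.445)·S3·0.440.
S3 = 167.25/(0.440×0.555) = 684.89 g/s.
Recycle S6 = 0.445×684.89 = 304.78 g/s.
Combined feed S11 = 750 + 304.78 = 1054.8 g/s.

1055 g/s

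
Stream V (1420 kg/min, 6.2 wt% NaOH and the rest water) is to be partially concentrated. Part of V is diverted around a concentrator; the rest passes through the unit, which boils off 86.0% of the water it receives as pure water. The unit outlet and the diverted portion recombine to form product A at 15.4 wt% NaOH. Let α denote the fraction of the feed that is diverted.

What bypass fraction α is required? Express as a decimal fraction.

0.259

All 1420×0.062 = 88.04 kg/min of NaOH reaches A, so A = 88.04/0.154 = 571.69 kg/min and vapour = 848.31 kg/min.
The evaporator receives (1−α)·1420 of feed at 0.938 water and removes 0.860 of that water:
0.860×0.938×(1−α)×1420 = 848.31
(1−α) = 848.31/1145.5 = 0.7406;  α = 0.2594.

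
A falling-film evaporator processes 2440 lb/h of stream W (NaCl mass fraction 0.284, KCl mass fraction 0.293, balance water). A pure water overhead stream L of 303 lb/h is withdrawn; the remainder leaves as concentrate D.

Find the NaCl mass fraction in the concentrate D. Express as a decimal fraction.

0.324

NaCl is not removed: 2440×0.284 = 692.96 lb/h of NaCl enters D.
Concentrate = 2440 − 303 = 2137 lb/h.
Mass fraction = 692.96/2137 = 0.324.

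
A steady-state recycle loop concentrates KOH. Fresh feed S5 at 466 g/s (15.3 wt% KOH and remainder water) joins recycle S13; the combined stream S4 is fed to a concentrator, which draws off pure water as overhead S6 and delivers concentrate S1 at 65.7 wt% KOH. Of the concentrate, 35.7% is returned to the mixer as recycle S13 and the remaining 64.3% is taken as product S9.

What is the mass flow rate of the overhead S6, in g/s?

357.5 g/s

Overall KOH balance (none leaves overhead): KOH in fresh feed = KOH in product, i.e. 466×0.153 = (1−0.357)·S1·0.657.
S1 = 71.298/(0.657×0.643) = 168.77 g/s.
Recycle S13 = 0.357×168.77 = 60.252 g/s.
Combined feed S4 = 466 + 60.252 = 526.25 g/s.
Overhead S6 = S4 − S1 = 526.25 − 168.77 = 357.48 g/s.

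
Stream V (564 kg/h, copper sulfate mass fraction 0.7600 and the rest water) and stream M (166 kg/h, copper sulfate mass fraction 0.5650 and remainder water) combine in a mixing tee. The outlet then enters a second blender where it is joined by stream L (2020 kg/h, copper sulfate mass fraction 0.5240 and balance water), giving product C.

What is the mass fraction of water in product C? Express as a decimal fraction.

0.4251

Overall, product flow = 2750 kg/h.
water in = 564×0.240 + 166×0.435 + 2020×0.476 = 1169.1 kg/h.
water fraction in C = 0.4251.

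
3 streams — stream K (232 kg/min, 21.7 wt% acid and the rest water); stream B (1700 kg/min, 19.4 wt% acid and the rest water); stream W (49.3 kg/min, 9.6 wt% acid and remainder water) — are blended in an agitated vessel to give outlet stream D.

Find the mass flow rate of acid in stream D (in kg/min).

acid out = acid in = 232×0.217 + 1700×0.194 + 49.3×0.096 = 384.88 kg/min.

384.9 kg/min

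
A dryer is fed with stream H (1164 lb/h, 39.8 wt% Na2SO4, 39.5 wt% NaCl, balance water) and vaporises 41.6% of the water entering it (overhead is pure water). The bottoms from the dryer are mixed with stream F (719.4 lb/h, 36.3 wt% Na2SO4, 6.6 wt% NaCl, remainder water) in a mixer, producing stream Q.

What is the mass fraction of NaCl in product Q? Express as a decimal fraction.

0.2845

Vapour removed = 0.416×0.207×1164 = 100.23 lb/h; concentrate = 1063.8 lb/h.
NaCl reaching the mixer = 459.78 (from concentrate) + 719.4×0.066 = 507.26 lb/h.
Product flow = 1063.8 + 719.4 = 1783.2 lb/h; NaCl fraction = 0.2845.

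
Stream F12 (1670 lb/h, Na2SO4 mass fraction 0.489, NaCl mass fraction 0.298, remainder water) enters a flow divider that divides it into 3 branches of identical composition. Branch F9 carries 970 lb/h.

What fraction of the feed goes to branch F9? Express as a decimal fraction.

Fraction to F9 = 970/1670 = 0.5808.

0.581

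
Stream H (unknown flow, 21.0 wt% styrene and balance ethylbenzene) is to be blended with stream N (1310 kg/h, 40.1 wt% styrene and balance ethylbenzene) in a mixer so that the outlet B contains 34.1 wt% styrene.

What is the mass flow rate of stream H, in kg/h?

Let H be the unknown flow. Total out = 1310 + H.
styrene balance: 525.31 + 0.210·H = 0.341·(1310 + H)
(0.210 − 0.341)·H = 0.341×1310 − 525.31 = -78.6
H = -78.6 / -0.131 = 600 kg/h

600 kg/h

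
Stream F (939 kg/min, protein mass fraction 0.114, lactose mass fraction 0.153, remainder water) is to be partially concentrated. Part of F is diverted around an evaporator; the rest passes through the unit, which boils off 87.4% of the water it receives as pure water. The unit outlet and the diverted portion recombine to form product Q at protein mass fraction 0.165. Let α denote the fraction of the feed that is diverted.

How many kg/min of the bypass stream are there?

486 kg/min

All 939×0.114 = 107.05 kg/min of protein reaches Q, so Q = 107.05/0.165 = 648.76 kg/min and vapour = 290.24 kg/min.
The evaporator receives (1−α)·939 of feed at 0.733 water and removes 0.874 of that water:
0.874×0.733×(1−α)×939 = 290.24
(1−α) = 290.24/601.56 = 0.4825;  α = 0.5175.
Bypass flow = 0.5175×939 = 485.96 kg/min.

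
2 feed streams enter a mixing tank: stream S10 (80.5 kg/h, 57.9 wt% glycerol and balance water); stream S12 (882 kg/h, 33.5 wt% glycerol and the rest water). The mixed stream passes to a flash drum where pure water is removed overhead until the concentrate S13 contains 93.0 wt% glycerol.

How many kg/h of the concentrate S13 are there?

glycerol entering = 80.5×0.579 + 882×0.335 = 342.08 kg/h.
All glycerol reports to S13, so S13 = 342.08/0.930 = 367.83 kg/h.

367.8 kg/h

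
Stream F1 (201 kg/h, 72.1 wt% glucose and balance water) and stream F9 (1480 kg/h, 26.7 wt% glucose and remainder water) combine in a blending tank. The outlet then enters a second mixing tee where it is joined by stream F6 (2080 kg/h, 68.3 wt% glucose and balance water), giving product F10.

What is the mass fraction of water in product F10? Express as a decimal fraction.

0.479

Overall, product flow = 3761 kg/h.
water in = 201×0.279 + 1480×0.733 + 2080×0.317 = 1800.3 kg/h.
water fraction in F10 = 0.479.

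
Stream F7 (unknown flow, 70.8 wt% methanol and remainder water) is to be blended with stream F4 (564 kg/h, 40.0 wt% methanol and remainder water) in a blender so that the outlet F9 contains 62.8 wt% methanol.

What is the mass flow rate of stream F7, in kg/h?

1607 kg/h

Let F7 be the unknown flow. Total out = 564 + F7.
methanol balance: 225.6 + 0.708·F7 = 0.628·(564 + F7)
(0.708 − 0.628)·F7 = 0.628×564 − 225.6 = 128.59
F7 = 128.59 / 0.080 = 1607.4 kg/h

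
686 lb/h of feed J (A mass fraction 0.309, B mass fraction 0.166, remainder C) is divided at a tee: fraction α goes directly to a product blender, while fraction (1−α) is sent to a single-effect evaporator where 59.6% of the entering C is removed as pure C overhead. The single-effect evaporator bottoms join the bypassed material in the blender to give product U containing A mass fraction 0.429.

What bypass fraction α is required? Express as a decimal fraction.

All 686×0.309 = 211.97 lb/h of A reaches U, so U = 211.97/0.429 = 494.11 lb/h and vapour = 191.89 lb/h.
The evaporator receives (1−α)·686 of feed at 0.525 C and removes 0.596 of that C:
0.596×0.525×(1−α)×686 = 191.89
(1−α) = 191.89/214.65 = 0.8940;  α = 0.1060.

0.106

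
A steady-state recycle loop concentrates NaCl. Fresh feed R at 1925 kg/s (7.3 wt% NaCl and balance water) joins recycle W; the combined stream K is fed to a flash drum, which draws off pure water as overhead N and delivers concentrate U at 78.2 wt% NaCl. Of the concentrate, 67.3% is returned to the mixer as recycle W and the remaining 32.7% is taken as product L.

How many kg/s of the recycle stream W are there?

369.8 kg/s

Overall NaCl balance (none leaves overhead): NaCl in fresh feed = NaCl in product, i.e. 1925×0.073 = (1−0.673)·U·0.782.
U = 140.52/(0.782×0.327) = 549.54 kg/s.
Recycle W = 0.673×549.54 = 369.84 kg/s.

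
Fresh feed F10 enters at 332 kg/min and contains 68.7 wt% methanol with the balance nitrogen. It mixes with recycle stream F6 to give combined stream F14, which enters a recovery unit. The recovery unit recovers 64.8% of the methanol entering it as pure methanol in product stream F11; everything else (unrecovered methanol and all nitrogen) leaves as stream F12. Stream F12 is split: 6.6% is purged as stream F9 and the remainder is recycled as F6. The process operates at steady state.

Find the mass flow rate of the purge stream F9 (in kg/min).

111.8 kg/min

nitrogen enters only via F10 and leaves only via the purge: 332×0.313 = 0.066×(nitrogen in F12), and the recovery unit passes all nitrogen, so nitrogen in F14 = nitrogen in F12 = 1574.5 kg/min.
methanol in F14: m_A = 332×0.687 + (1−0.066)·(1−0.648)·m_A, so m_A = 228.08/0.6712 = 339.8 kg/min.
F12 = (1−0.648)×339.8 + 1574.5 = 1694.1 kg/min.
Purge F9 = 0.066×1694.1 = 111.81 kg/min.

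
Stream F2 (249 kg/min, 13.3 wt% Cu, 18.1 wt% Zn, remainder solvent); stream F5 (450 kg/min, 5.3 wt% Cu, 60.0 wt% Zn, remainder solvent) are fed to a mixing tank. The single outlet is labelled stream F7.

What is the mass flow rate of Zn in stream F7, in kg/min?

Zn out = Zn in = 249×0.181 + 450×0.600 = 315.07 kg/min.

315.1 kg/min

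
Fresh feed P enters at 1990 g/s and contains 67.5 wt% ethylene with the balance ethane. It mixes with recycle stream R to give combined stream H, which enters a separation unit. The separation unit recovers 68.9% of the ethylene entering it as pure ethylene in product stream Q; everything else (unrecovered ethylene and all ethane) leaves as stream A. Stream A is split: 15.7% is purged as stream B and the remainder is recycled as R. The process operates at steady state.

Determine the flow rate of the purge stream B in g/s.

735.6 g/s

ethane enters only via P and leaves only via the purge: 1990×0.325 = 0.157×(ethane in A), and the separation unit passes all ethane, so ethane in H = ethane in A = 4119.4 g/s.
ethylene in H: m_A = 1990×0.675 + (1−0.157)·(1−0.689)·m_A, so m_A = 1343.2/0.7378 = 1820.5 g/s.
A = (1−0.689)×1820.5 + 4119.4 = 4685.6 g/s.
Purge B = 0.157×4685.6 = 735.64 g/s.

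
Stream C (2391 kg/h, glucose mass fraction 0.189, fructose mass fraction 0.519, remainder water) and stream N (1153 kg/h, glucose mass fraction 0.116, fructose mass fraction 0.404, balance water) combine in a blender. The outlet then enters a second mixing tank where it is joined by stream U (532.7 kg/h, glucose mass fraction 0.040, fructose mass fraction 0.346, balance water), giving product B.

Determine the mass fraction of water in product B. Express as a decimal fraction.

0.387

Overall, product flow = 4076.7 kg/h.
water in = 2391×0.292 + 1153×0.480 + 532.7×0.614 = 1578.7 kg/h.
water fraction in B = 0.387.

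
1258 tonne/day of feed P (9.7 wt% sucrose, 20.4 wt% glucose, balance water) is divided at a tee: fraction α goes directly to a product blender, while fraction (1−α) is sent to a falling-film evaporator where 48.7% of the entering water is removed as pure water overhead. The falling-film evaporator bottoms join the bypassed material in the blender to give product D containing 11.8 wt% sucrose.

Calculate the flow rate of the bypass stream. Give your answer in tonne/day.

All 1258×0.097 = 122.03 tonne/day of sucrose reaches D, so D = 122.03/0.118 = 1034.1 tonne/day and vapour = 223.88 tonne/day.
The evaporator receives (1−α)·1258 of feed at 0.699 water and removes 0.487 of that water:
0.487×0.699×(1−α)×1258 = 223.88
(1−α) = 223.88/428.24 = 0.5228;  α = 0.4772.
Bypass flow = 0.4772×1258 = 600.32 tonne/day.

600.3 tonne/day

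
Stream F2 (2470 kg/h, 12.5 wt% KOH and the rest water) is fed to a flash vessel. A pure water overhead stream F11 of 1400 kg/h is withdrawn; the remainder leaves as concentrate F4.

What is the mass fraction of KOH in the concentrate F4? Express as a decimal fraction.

KOH is not removed: 2470×0.125 = 308.75 kg/h of KOH enters F4.
Concentrate = 2470 − 1400 = 1070 kg/h.
Mass fraction = 308.75/1070 = 0.2886.

0.2886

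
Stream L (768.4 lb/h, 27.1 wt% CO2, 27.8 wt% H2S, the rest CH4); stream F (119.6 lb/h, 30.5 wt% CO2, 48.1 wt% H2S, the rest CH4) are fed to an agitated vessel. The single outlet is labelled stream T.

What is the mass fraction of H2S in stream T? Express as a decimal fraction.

Total flow out = 768.4 + 119.6 = 888 lb/h.
H2S in = 768.4×0.278 + 119.6×0.481 = 271.14 lb/h.
H2S mass fraction in T = 271.14/888 = 0.3053.

0.3053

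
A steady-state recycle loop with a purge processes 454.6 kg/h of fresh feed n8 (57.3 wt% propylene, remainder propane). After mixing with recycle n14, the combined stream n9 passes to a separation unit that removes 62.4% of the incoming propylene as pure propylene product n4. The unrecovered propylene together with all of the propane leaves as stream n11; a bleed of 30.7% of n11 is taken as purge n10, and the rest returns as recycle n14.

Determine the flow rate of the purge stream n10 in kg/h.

234.8 kg/h

propane enters only via n8 and leaves only via the purge: 454.6×0.427 = 0.307×(propane in n11), and the separation unit passes all propane, so propane in n9 = propane in n11 = 632.29 kg/h.
propylene in n9: m_A = 454.6×0.573 + (1−0.307)·(1−0.624)·m_A, so m_A = 260.49/0.7394 = 352.28 kg/h.
n11 = (1−0.624)×352.28 + 632.29 = 764.75 kg/h.
Purge n10 = 0.307×764.75 = 234.78 kg/h.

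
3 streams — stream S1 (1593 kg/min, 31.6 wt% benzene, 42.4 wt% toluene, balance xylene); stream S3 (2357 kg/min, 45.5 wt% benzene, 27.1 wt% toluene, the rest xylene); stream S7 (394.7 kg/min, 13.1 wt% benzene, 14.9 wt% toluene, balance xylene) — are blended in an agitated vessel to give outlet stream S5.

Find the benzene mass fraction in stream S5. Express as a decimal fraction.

0.3746

Total flow out = 1593 + 2357 + 394.7 = 4344.7 kg/min.
benzene in = 1593×0.316 + 2357×0.455 + 394.7×0.131 = 1627.5 kg/min.
benzene mass fraction in S5 = 1627.5/4344.7 = 0.3746.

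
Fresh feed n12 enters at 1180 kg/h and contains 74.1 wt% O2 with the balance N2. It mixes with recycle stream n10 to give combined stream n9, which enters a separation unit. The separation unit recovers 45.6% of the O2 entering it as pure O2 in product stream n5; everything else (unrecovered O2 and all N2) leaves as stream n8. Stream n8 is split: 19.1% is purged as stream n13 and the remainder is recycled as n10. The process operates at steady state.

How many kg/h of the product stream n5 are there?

712.1 kg/h

O2 in n9: m_A = 1180×0.741 + (1−0.191)·(1−0.456)·m_A, so m_A = 874.38/0.5599 = 1561.7 kg/h.
Product n5 = 0.456×1561.7 = 712.12 kg/h.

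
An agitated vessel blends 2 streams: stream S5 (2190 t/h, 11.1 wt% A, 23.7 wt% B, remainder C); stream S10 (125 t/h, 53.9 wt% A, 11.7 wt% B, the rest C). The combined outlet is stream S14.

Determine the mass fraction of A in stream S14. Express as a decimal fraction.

Total flow out = 2190 + 125 = 2315 t/h.
A in = 2190×0.111 + 125×0.539 = 310.47 t/h.
A mass fraction in S14 = 310.47/2315 = 0.1341.

0.1341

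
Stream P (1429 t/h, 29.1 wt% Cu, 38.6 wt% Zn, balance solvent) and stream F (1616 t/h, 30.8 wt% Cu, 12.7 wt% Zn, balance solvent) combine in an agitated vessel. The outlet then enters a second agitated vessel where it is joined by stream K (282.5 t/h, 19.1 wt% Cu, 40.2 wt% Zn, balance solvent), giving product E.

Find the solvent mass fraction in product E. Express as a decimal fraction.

0.4477

Overall, product flow = 3327.5 t/h.
solvent in = 1429×0.323 + 1616×0.565 + 282.5×0.407 = 1489.6 t/h.
solvent fraction in E = 0.4477.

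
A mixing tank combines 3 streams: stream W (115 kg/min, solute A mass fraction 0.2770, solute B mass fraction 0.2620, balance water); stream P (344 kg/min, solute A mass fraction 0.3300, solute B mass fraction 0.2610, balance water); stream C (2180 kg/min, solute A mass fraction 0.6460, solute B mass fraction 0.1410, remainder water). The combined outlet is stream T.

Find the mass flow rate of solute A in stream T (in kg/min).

1554 kg/min

solute A out = solute A in = 115×0.277 + 344×0.330 + 2180×0.646 = 1553.7 kg/min.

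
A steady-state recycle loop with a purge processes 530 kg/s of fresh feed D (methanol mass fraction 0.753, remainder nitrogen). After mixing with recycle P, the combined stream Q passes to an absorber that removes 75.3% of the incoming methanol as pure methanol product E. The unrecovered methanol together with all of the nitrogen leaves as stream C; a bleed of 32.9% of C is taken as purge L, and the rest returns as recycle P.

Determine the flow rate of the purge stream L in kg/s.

nitrogen enters only via D and leaves only via the purge: 530×0.247 = 0.329×(nitrogen in C), and the absorber passes all nitrogen, so nitrogen in Q = nitrogen in C = 397.9 kg/s.
methanol in Q: m_A = 530×0.753 + (1−0.329)·(1−0.753)·m_A, so m_A = 399.09/0.8343 = 478.37 kg/s.
C = (1−0.753)×478.37 + 397.9 = 516.06 kg/s.
Purge L = 0.329×516.06 = 169.78 kg/s.

169.8 kg/s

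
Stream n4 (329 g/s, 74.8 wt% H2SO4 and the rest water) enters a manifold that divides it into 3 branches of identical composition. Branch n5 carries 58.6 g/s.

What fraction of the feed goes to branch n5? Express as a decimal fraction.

Fraction to n5 = 58.6/329 = 0.1781.

0.178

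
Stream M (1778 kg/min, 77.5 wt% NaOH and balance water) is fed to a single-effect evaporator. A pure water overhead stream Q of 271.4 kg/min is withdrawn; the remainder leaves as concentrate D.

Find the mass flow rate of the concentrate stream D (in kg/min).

1507 kg/min

Concentrate = 1778 − 271.4 = 1506.6 kg/min.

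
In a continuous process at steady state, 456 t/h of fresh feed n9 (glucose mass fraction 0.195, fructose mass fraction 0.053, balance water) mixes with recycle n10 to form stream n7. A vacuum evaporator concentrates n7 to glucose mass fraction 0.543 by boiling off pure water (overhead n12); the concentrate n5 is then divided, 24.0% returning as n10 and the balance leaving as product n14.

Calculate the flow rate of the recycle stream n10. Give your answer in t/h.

51.71 t/h

Overall glucose balance (none leaves overhead): glucose in fresh feed = glucose in product, i.e. 456×0.195 = (1−0.240)·n5·0.543.
n5 = 88.92/(0.543×0.760) = 215.47 t/h.
Recycle n10 = 0.240×215.47 = 51.713 t/h.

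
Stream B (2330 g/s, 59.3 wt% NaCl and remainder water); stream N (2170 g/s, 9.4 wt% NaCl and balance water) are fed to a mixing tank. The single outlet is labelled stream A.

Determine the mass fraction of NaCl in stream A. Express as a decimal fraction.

Total flow out = 2330 + 2170 = 4500 g/s.
NaCl in = 2330×0.593 + 2170×0.094 = 1585.7 g/s.
NaCl mass fraction in A = 1585.7/4500 = 0.352.

0.352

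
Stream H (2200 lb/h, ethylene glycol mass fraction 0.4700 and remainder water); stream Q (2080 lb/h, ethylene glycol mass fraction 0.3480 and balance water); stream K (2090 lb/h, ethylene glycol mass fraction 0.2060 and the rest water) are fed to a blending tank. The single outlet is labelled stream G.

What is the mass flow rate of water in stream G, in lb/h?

4182 lb/h

water out = water in = 2200×0.530 + 2080×0.652 + 2090×0.794 = 4181.6 lb/h.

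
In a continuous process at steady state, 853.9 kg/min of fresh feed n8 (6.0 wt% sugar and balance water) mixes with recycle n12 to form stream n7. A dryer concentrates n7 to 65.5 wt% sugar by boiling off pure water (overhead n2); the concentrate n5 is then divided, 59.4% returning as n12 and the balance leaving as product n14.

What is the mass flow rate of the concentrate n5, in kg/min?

Overall sugar balance (none leaves overhead): sugar in fresh feed = sugar in product, i.e. 853.9×0.060 = (1−0.594)·n5·0.655.
n5 = 51.234/(0.655×0.406) = 192.66 kg/min.

192.7 kg/min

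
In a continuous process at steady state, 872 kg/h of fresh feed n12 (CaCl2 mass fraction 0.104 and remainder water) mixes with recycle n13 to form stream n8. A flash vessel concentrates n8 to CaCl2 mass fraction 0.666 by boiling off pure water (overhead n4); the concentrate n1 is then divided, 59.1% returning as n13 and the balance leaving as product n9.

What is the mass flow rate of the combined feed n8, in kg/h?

1069 kg/h

Overall CaCl2 balance (none leaves overhead): CaCl2 in fresh feed = CaCl2 in product, i.e. 872×0.104 = (1−0.591)·n1·0.666.
n1 = 90.688/(0.666×0.409) = 332.93 kg/h.
Recycle n13 = 0.591×332.93 = 196.76 kg/h.
Combined feed n8 = 872 + 196.76 = 1068.8 kg/h.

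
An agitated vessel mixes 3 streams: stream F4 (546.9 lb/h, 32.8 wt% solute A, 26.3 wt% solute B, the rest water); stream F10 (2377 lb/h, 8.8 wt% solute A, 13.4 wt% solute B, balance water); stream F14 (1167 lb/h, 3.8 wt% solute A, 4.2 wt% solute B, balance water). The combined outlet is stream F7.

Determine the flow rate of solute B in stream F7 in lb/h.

solute B out = solute B in = 546.9×0.263 + 2377×0.134 + 1167×0.042 = 511.37 lb/h.

511.4 lb/h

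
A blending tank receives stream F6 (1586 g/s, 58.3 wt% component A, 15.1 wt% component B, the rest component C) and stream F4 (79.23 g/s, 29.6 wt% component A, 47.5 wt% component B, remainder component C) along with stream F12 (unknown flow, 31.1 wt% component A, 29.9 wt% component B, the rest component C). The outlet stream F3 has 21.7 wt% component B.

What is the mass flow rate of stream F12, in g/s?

Let F12 be the unknown flow. Total out = 1665.2 + F12.
component B balance: 277.12 + 0.299·F12 = 0.217·(1665.2 + F12)
(0.299 − 0.217)·F12 = 0.217×1665.2 − 277.12 = 84.235
F12 = 84.235 / 0.082 = 1027.3 g/s

1027 g/s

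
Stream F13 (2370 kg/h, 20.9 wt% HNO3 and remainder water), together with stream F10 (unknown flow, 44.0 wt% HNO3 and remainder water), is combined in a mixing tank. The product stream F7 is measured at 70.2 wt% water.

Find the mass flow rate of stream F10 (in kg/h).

1485 kg/h

Let F10 be the unknown flow. Total out = 2370 + F10.
water balance: 1874.7 + 0.560·F10 = 0.702·(2370 + F10)
(0.560 − 0.702)·F10 = 0.702×2370 − 1874.7 = -210.93
F10 = -210.93 / -0.142 = 1485.4 kg/h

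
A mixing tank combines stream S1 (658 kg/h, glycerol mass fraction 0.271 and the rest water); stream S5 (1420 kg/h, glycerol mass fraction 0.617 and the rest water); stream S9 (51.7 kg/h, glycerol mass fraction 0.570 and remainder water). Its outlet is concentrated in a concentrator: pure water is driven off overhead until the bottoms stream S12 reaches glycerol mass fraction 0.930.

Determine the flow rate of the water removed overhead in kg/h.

964.2 kg/h

glycerol entering = 658×0.271 + 1420×0.617 + 51.7×0.570 = 1083.9 kg/h.
All glycerol reports to S12, so S12 = 1083.9/0.930 = 1165.5 kg/h.
Total feed = 2129.7 kg/h; overhead = 2129.7 − 1165.5 = 964.19 kg/h.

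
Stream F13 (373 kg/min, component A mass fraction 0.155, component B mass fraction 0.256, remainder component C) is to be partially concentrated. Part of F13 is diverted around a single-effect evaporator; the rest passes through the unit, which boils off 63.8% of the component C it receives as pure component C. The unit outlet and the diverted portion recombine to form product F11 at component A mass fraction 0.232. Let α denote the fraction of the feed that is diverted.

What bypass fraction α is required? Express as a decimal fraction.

0.117

All 373×0.155 = 57.815 kg/min of component A reaches F11, so F11 = 57.815/0.232 = 249.2 kg/min and vapour = 123.8 kg/min.
The evaporator receives (1−α)·373 of feed at 0.589 component C and removes 0.638 of that component C:
0.638×0.589×(1−α)×373 = 123.8
(1−α) = 123.8/140.17 = 0.8832;  α = 0.1168.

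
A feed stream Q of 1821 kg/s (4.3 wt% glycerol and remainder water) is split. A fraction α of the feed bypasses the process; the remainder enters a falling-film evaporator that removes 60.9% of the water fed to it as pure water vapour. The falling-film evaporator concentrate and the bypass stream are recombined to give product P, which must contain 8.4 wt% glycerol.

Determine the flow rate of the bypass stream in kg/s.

295.9 kg/s

All 1821×0.043 = 78.303 kg/s of glycerol reaches P, so P = 78.303/0.084 = 932.18 kg/s and vapour = 888.82 kg/s.
The evaporator receives (1−α)·1821 of feed at 0.957 water and removes 0.609 of that water:
0.609×0.957×(1−α)×1821 = 888.82
(1−α) = 888.82/1061.3 = 0.8375;  α = 0.1625.
Bypass flow = 0.1625×1821 = 295.95 kg/s.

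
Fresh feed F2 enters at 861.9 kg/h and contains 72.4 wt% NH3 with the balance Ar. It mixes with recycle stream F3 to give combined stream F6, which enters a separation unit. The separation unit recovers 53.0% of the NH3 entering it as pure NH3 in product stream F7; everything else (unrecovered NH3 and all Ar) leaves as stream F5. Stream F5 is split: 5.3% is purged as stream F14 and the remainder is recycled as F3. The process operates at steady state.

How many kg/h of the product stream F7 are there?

NH3 in F6: m_A = 861.9×0.724 + (1−0.053)·(1−0.530)·m_A, so m_A = 624.02/0.5549 = 1124.5 kg/h.
Product F7 = 0.530×1124.5 = 596 kg/h.

596 kg/h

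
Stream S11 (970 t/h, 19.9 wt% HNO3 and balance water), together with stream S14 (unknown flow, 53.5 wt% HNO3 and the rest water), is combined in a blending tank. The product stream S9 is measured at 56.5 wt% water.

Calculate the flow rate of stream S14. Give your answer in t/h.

2289 t/h

Let S14 be the unknown flow. Total out = 970 + S14.
water balance: 776.97 + 0.465·S14 = 0.565·(970 + S14)
(0.465 − 0.565)·S14 = 0.565×970 − 776.97 = -228.92
S14 = -228.92 / -0.100 = 2289.2 t/h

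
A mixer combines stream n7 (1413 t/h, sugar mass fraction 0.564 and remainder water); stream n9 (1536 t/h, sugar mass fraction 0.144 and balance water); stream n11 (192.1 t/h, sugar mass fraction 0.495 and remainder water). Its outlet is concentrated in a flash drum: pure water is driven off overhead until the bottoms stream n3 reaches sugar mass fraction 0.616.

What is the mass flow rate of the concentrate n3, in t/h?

sugar entering = 1413×0.564 + 1536×0.144 + 192.1×0.495 = 1113.2 t/h.
All sugar reports to n3, so n3 = 1113.2/0.616 = 1807.2 t/h.

1807 t/h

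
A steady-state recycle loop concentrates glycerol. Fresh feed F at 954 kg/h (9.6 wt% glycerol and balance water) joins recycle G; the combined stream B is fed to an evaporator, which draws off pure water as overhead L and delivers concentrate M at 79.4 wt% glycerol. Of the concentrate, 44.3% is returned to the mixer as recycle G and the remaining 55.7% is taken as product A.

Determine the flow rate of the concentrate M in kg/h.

207.1 kg/h

Overall glycerol balance (none leaves overhead): glycerol in fresh feed = glycerol in product, i.e. 954×0.096 = (1−0.443)·M·0.794.
M = 91.584/(0.794×0.557) = 207.08 kg/h.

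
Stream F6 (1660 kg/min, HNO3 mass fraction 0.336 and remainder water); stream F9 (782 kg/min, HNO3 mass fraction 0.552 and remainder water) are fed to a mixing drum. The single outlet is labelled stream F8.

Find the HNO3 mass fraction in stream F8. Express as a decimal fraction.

Total flow out = 1660 + 782 = 2442 kg/min.
HNO3 in = 1660×0.336 + 782×0.552 = 989.42 kg/min.
HNO3 mass fraction in F8 = 989.42/2442 = 0.405.

0.405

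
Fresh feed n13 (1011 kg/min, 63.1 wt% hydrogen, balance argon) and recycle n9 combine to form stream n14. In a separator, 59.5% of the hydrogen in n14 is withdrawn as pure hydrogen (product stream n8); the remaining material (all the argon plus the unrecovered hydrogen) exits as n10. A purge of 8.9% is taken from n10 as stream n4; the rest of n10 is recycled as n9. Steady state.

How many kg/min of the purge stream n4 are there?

409.5 kg/min

argon enters only via n13 and leaves only via the purge: 1011×0.369 = 0.089×(argon in n10), and the separator passes all argon, so argon in n14 = argon in n10 = 4191.7 kg/min.
hydrogen in n14: m_A = 1011×0.631 + (1−0.089)·(1−0.595)·m_A, so m_A = 637.94/0.6310 = 1010.9 kg/min.
n10 = (1−0.595)×1010.9 + 4191.7 = 4601.1 kg/min.
Purge n4 = 0.089×4601.1 = 409.5 kg/min.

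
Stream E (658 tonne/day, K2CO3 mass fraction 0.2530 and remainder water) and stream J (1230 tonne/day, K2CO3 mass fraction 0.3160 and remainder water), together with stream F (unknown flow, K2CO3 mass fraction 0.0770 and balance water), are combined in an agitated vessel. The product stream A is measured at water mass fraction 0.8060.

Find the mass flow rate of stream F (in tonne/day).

1614 tonne/day

Let F be the unknown flow. Total out = 1888 + F.
water balance: 1332.8 + 0.923·F = 0.806·(1888 + F)
(0.923 − 0.806)·F = 0.806×1888 − 1332.8 = 188.88
F = 188.88 / 0.117 = 1614.4 tonne/day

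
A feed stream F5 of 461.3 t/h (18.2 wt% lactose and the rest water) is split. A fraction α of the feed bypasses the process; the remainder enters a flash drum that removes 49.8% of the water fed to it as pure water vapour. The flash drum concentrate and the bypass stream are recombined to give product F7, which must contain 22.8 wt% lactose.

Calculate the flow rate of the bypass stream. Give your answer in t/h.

All 461.3×0.182 = 83.957 t/h of lactose reaches F7, so F7 = 83.957/0.228 = 368.23 t/h and vapour = 93.069 t/h.
The evaporator receives (1−α)·461.3 of feed at 0.818 water and removes 0.498 of that water:
0.498×0.818×(1−α)×461.3 = 93.069
(1−α) = 93.069/187.92 = 0.4953;  α = 0.5047.
Bypass flow = 0.5047×461.3 = 232.83 t/h.

232.8 t/h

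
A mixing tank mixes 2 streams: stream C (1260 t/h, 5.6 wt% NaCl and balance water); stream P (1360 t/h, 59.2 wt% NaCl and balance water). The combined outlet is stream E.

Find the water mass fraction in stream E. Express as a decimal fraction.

0.6658

Total flow out = 1260 + 1360 = 2620 t/h.
water in = 1260×0.944 + 1360×0.408 = 1744.3 t/h.
water mass fraction in E = 1744.3/2620 = 0.6658.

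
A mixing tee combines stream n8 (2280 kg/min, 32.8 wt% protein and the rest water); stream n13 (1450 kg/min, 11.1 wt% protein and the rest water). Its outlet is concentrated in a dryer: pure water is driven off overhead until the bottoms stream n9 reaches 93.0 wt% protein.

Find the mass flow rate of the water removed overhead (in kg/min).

protein entering = 2280×0.328 + 1450×0.111 = 908.79 kg/min.
All protein reports to n9, so n9 = 908.79/0.930 = 977.19 kg/min.
Total feed = 3730 kg/min; overhead = 3730 − 977.19 = 2752.8 kg/min.

2753 kg/min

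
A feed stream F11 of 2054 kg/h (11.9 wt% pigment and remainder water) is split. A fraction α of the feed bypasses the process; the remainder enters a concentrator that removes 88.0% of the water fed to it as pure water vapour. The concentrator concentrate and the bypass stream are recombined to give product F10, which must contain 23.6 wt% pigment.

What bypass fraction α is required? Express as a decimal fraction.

All 2054×0.119 = 244.43 kg/h of pigment reaches F10, so F10 = 244.43/0.236 = 1035.7 kg/h and vapour = 1018.3 kg/h.
The evaporator receives (1−α)·2054 of feed at 0.881 water and removes 0.880 of that water:
0.880×0.881×(1−α)×2054 = 1018.3
(1−α) = 1018.3/1592.4 = 0.6395;  α = 0.3605.

0.361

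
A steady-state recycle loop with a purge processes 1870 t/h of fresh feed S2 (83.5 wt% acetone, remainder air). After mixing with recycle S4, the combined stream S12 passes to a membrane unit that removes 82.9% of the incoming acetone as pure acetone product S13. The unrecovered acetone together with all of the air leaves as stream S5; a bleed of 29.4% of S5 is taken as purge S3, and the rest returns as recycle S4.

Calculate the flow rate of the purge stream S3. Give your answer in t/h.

397.8 t/h

air enters only via S2 and leaves only via the purge: 1870×0.165 = 0.294×(air in S5), and the membrane unit passes all air, so air in S12 = air in S5 = 1049.5 t/h.
acetone in S12: m_A = 1870×0.835 + (1−0.294)·(1−0.829)·m_A, so m_A = 1561.5/0.8793 = 1775.8 t/h.
S5 = (1−0.829)×1775.8 + 1049.5 = 1353.2 t/h.
Purge S3 = 0.294×1353.2 = 397.83 t/h.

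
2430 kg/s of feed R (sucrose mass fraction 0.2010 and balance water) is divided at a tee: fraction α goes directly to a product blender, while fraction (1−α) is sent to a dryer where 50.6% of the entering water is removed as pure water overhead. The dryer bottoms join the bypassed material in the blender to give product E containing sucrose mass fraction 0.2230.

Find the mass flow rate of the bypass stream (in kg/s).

1837 kg/s

All 2430×0.201 = 488.43 kg/s of sucrose reaches E, so E = 488.43/0.223 = 2190.3 kg/s and vapour = 239.73 kg/s.
The evaporator receives (1−α)·2430 of feed at 0.799 water and removes 0.506 of that water:
0.506×0.799×(1−α)×2430 = 239.73
(1−α) = 239.73/982.43 = 0.2440;  α = 0.7560.
Bypass flow = 0.7560×2430 = 1837 kg/s.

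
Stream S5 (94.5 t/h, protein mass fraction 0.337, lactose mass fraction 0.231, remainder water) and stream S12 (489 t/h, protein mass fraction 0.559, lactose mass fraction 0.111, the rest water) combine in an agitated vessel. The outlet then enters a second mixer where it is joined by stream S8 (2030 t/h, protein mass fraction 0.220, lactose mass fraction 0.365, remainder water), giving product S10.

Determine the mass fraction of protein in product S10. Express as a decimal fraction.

0.288

Overall, product flow = 2613.5 t/h.
protein in = 94.5×0.337 + 489×0.559 + 2030×0.220 = 751.8 t/h.
protein fraction in S10 = 0.288.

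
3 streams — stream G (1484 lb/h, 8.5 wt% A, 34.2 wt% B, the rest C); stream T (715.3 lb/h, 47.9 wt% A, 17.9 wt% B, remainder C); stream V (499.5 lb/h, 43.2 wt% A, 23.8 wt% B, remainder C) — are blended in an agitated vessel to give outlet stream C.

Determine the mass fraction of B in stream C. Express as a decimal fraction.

Total flow out = 1484 + 715.3 + 499.5 = 2698.8 lb/h.
B in = 1484×0.342 + 715.3×0.179 + 499.5×0.238 = 754.45 lb/h.
B mass fraction in C = 754.45/2698.8 = 0.280.

0.280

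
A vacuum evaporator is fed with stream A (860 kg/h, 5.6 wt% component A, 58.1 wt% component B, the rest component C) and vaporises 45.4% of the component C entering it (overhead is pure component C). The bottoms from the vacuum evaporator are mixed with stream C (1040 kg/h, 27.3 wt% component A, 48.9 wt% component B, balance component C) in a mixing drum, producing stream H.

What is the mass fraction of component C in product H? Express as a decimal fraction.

Vapour removed = 0.454×0.363×860 = 141.73 kg/h; concentrate = 718.27 kg/h.
component C reaching the mixer = 170.45 (from concentrate) + 1040×0.238 = 417.97 kg/h.
Product flow = 718.27 + 1040 = 1758.3 kg/h; component C fraction = 0.2377.

0.2377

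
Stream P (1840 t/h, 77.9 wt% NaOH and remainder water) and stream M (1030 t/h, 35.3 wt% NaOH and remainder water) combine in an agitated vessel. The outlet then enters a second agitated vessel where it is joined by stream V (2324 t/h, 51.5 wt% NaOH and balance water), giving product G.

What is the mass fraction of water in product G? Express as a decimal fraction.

Overall, product flow = 5194 t/h.
water in = 1840×0.221 + 1030×0.647 + 2324×0.485 = 2200.2 t/h.
water fraction in G = 0.424.

0.424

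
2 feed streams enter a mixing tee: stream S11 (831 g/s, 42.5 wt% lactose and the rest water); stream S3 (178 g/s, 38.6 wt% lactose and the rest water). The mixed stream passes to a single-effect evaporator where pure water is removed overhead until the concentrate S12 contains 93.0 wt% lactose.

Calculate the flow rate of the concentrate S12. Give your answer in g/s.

453.6 g/s

lactose entering = 831×0.425 + 178×0.386 = 421.88 g/s.
All lactose reports to S12, so S12 = 421.88/0.930 = 453.64 g/s.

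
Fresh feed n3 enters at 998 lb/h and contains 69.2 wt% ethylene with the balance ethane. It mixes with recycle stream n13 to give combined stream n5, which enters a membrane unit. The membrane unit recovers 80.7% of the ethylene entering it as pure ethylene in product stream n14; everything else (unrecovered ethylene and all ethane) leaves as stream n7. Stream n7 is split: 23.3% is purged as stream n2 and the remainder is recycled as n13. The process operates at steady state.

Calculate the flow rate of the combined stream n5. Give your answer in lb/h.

2130 lb/h

ethane enters only via n3 and leaves only via the purge: 998×0.308 = 0.233×(ethane in n7), and the membrane unit passes all ethane, so ethane in n5 = ethane in n7 = 1319.2 lb/h.
ethylene in n5: m_A = 998×0.692 + (1−0.233)·(1−0.807)·m_A, so m_A = 690.62/0.8520 = 810.61 lb/h.
n5 = 810.61 + 1319.2 = 2129.9 lb/h.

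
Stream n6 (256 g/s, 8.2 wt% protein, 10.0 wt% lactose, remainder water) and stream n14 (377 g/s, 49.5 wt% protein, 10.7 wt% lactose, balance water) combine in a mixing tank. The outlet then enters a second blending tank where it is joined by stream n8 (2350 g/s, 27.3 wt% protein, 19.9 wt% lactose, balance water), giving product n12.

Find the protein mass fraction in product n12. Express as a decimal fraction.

Overall, product flow = 2983 g/s.
protein in = 256×0.082 + 377×0.495 + 2350×0.273 = 849.16 g/s.
protein fraction in n12 = 0.285.

0.285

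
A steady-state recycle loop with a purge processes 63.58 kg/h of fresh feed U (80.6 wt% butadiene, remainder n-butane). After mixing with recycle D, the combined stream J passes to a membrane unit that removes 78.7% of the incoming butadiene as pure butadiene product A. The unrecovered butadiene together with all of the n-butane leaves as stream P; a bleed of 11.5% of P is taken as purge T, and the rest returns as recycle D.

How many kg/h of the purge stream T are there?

n-butane enters only via U and leaves only via the purge: 63.58×0.194 = 0.115×(n-butane in P), and the membrane unit passes all n-butane, so n-butane in J = n-butane in P = 107.26 kg/h.
butadiene in J: m_A = 63.58×0.806 + (1−0.115)·(1−0.787)·m_A, so m_A = 51.245/0.8115 = 63.149 kg/h.
P = (1−0.787)×63.149 + 107.26 = 120.71 kg/h.
Purge T = 0.115×120.71 = 13.881 kg/h.

13.88 kg/h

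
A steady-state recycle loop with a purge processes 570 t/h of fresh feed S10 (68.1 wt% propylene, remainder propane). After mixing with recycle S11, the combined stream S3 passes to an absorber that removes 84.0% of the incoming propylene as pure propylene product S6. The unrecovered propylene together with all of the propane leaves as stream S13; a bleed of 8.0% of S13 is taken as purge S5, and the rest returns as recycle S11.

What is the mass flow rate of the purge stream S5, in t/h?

propane enters only via S10 and leaves only via the purge: 570×0.319 = 0.080×(propane in S13), and the absorber passes all propane, so propane in S3 = propane in S13 = 2272.9 t/h.
propylene in S3: m_A = 570×0.681 + (1−0.080)·(1−0.840)·m_A, so m_A = 388.17/0.8528 = 455.17 t/h.
S13 = (1−0.840)×455.17 + 2272.9 = 2345.7 t/h.
Purge S5 = 0.080×2345.7 = 187.66 t/h.

187.7 t/h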